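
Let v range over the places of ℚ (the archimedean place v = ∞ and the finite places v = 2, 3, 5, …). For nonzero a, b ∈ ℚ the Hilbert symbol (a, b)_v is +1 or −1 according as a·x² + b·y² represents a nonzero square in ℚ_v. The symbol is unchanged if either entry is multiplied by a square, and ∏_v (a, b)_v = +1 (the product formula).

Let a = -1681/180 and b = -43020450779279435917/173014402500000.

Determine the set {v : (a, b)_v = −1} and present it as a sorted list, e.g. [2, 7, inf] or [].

[37, inf]

(a, b) ≡ (-5, -370) mod (ℚ^×)²; places V = {2, 3, 5, 7, 13, 19, 37, 41, 47, 53, 59, ∞}.
(a,b)_∞: sgn(-5)=−, sgn(-370)=−, so -1.
(a,b)_2: α=-2, β=-5; u≡3, v≡7 (mod 8); ε(u)ε(v)=1·1, αω(v)=-2·0, βω(u)=-5·1; sum ≡ 0  ⇒  +1.
(a,b)_53: α=0, u≡31; β=2, v≡52 (mod 53); (31|53)=-1, (52|53)=+1; sign (−1)^0·-1^2·+1^0 = +1.
(a,b)_5: α=-1, u≡4; β=-7, v≡4 (mod 5); (4|5)=+1, (4|5)=+1; sign (−1)^0·+1^-7·+1^-1 = +1.
(a,b)_47: α=0, u≡28; β=-2, v≡8 (mod 47); (28|47)=+1, (8|47)=+1; sign (−1)^0·+1^-2·+1^0 = +1.
(a,b)_19: α=0, u≡18; β=2, v≡2 (mod 19); (18|19)=-1, (2|19)=-1; sign (−1)^0·-1^2·-1^0 = +1.
(a,b)_41: α=2, u≡23; β=4, v≡20 (mod 41); (23|41)=+1, (20|41)=+1; sign (−1)^0·+1^4·+1^2 = +1.
(a,b)_37: α=0, u≡18; β=1, v≡28 (mod 37); (18|37)=-1, (28|37)=+1; sign (−1)^0·-1^1·+1^0 = -1.
(a,b)_7: α=0, u≡4; β=4, v≡1 (mod 7); (4|7)=+1, (1|7)=+1; sign (−1)^0·+1^4·+1^0 = +1.
(a,b)_3: α=-2, u≡1; β=-2, v≡2 (mod 3); (1|3)=+1, (2|3)=-1; sign (−1)^0·+1^-2·-1^-2 = +1.
(a,b)_59: α=0, u≡10; β=-2, v≡37 (mod 59); (10|59)=-1, (37|59)=-1; sign (−1)^0·-1^-2·-1^0 = +1.
(a,b)_13: α=0, u≡2; β=2, v≡8 (mod 13); (2|13)=-1, (8|13)=-1; sign (−1)^0·-1^2·-1^0 = +1.
Ram(-5, -370) = {37, ∞}; no ℚ_37-point on the conic.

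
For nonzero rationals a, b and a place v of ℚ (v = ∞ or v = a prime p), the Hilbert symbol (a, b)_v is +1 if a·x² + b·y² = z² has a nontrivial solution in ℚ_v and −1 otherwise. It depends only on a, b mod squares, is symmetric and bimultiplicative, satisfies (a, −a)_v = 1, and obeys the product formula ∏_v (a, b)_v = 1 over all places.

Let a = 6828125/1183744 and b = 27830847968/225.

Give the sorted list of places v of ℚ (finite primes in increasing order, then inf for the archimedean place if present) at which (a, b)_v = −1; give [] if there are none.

Mod squares: a ≡ 437, b ≡ 49742. Check v ∈ {∞, 2, 3, 5, 7, 11, 17, 19, 23}.
v=23: a=23^1·(≡20), b=23^0·(≡13) mod 23; (20|23)=-1, (13|23)=+1; (−1)^{1·0·11}·(-1)^0·(+1)^1 = +1.
v=19: a=19^1·(≡11), b=19^1·(≡2) mod 19; (11|19)=+1, (2|19)=-1; (−1)^{1·1·9}·(+1)^1·(-1)^1 = +1.
v=5: a=5^6·(≡3), b=5^-2·(≡2) mod 5; (3|5)=-1, (2|5)=-1; (−1)^{6·-2·2}·(-1)^-2·(-1)^6 = +1.
v=3: a=3^0·(≡2), b=3^-2·(≡2) mod 3; (2|3)=-1, (2|3)=-1; (−1)^{0·-2·1}·(-1)^-2·(-1)^0 = +1.
v=∞: 437 > 0 and 49742 > 0  ⇒  (a,b)_∞ = +1.
v=7: a=7^0·(≡5), b=7^1·(≡1) mod 7; (5|7)=-1, (1|7)=+1; (−1)^{0·1·3}·(-1)^1·(+1)^0 = -1.
v=17: a=17^-2·(≡10), b=17^3·(≡16) mod 17; (10|17)=-1, (16|17)=+1; (−1)^{-2·3·8}·(-1)^3·(+1)^-2 = -1.
v=11: a=11^0·(≡7), b=11^3·(≡3) mod 11; (7|11)=-1, (3|11)=+1; (−1)^{0·3·5}·(-1)^3·(+1)^0 = -1.
v=2: v_2(a)=-12, v_2(b)=5; units ≡ 5, 7 (mod 8); ε·ε+αω+βω = 0·1+-12·0+5·1 ≡ 1  ⇒  (a,b)_2 = -1.
(437, 49742 / ℚ) ramifies at {2, 7, 11, 17}: a division algebra.

[2, 7, 11, 17]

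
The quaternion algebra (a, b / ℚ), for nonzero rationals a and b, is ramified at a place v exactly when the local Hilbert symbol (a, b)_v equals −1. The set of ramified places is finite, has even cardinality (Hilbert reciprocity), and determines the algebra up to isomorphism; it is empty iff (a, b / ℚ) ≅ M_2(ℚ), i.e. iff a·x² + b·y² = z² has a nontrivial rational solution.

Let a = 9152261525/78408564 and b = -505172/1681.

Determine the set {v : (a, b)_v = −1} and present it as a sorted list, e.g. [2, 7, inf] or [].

(a, b) ≡ (2001, -437) mod (ℚ^×)²; places V = {2, 3, 5, 11, 13, 17, 19, 23, 29, 41, ∞}.
(a,b)_13: α=-2, u≡9; β=0, v≡2 (mod 13); (9|13)=+1, (2|13)=-1; sign (−1)^0·+1^0·-1^-2 = +1.
(a,b)_5: α=2, u≡4; β=0, v≡3 (mod 5); (4|5)=+1, (3|5)=-1; sign (−1)^0·+1^0·-1^2 = +1.
(a,b)_∞: sgn(2001)=+, sgn(-437)=−, so +1.
(a,b)_2: α=-2, β=2; u≡1, v≡3 (mod 8); ε(u)ε(v)=0·1, αω(v)=-2·1, βω(u)=2·0; sum ≡ 0  ⇒  +1.
(a,b)_23: α=-1, u≡9; β=1, v≡12 (mod 23); (9|23)=+1, (12|23)=+1; sign (−1)^1·+1^1·+1^-1 = -1.
(a,b)_19: α=2, u≡16; β=1, v≡14 (mod 19); (16|19)=+1, (14|19)=-1; sign (−1)^0·+1^1·-1^2 = +1.
(a,b)_11: α=2, u≡2; β=0, v≡4 (mod 11); (2|11)=-1, (4|11)=+1; sign (−1)^0·-1^0·+1^2 = +1.
(a,b)_17: α=2, u≡11; β=2, v≡7 (mod 17); (11|17)=-1, (7|17)=-1; sign (−1)^0·-1^2·-1^2 = +1.
(a,b)_3: α=-1, u≡1; β=0, v≡1 (mod 3); (1|3)=+1, (1|3)=+1; sign (−1)^0·+1^0·+1^-1 = +1.
(a,b)_29: α=1, u≡17; β=0, v≡21 (mod 29); (17|29)=-1, (21|29)=-1; sign (−1)^0·-1^0·-1^1 = -1.
(a,b)_41: α=-2, u≡18; β=-2, v≡30 (mod 41); (18|41)=+1, (30|41)=-1; sign (−1)^0·+1^-2·-1^-2 = +1.
(2001, -437 / ℚ) ramifies at {23, 29}: a division algebra.

[23, 29]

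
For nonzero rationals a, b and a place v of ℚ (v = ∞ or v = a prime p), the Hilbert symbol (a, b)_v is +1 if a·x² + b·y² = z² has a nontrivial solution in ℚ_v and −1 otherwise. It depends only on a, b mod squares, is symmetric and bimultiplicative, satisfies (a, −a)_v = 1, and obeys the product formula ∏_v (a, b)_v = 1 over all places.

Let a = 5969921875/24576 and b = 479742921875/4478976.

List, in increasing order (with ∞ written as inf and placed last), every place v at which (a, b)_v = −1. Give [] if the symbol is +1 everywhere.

[17, 29, 31, 41]

Mod squares: a ≡ 91698, b ≡ 3759618. Check v ∈ {∞, 2, 3, 5, 7, 17, 29, 31, 41}.
v=41: a=41^0·(≡28), b=41^1·(≡29) mod 41; (28|41)=-1, (29|41)=-1; (−1)^{0·1·20}·(-1)^1·(-1)^0 = -1.
v=2: v_2(a)=-13, v_2(b)=-11; units ≡ 1, 1 (mod 8); ε·ε+αω+βω = 0·0+-13·0+-11·0 ≡ 0  ⇒  (a,b)_2 = +1.
v=29: a=29^1·(≡7), b=29^1·(≡15) mod 29; (7|29)=+1, (15|29)=-1; (−1)^{1·1·14}·(+1)^1·(-1)^1 = -1.
v=17: a=17^1·(≡11), b=17^1·(≡13) mod 17; (11|17)=-1, (13|17)=+1; (−1)^{1·1·8}·(-1)^1·(+1)^1 = -1.
v=3: a=3^-1·(≡2), b=3^-7·(≡1) mod 3; (2|3)=-1, (1|3)=+1; (−1)^{-1·-7·1}·(-1)^-7·(+1)^-1 = +1.
v=31: a=31^1·(≡24), b=31^1·(≡6) mod 31; (24|31)=-1, (6|31)=-1; (−1)^{1·1·15}·(-1)^1·(-1)^1 = -1.
v=5: a=5^8·(≡3), b=5^6·(≡2) mod 5; (3|5)=-1, (2|5)=-1; (−1)^{8·6·2}·(-1)^6·(-1)^8 = +1.
v=7: a=7^0·(≡6), b=7^2·(≡1) mod 7; (6|7)=-1, (1|7)=+1; (−1)^{0·2·3}·(-1)^2·(+1)^0 = +1.
v=∞: 91698 > 0 and 3759618 > 0  ⇒  (a,b)_∞ = +1.
|Ram(91698, 3759618)| = 4, even; anisotropic at {17, 29, 31, 41}.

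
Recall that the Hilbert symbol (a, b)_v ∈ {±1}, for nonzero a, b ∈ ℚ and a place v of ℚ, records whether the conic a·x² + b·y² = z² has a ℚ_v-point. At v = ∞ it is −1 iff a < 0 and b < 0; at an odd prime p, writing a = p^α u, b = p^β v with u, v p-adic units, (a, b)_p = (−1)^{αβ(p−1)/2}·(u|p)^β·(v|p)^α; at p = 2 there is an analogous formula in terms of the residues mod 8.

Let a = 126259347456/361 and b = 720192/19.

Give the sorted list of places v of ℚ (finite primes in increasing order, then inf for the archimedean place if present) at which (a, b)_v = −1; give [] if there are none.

[2, 3, 11, 31]

(a, b) ≡ (11, 1767) mod (ℚ^×)²; places V = {2, 3, 11, 19, 31, ∞}.
(a,b)_∞: sgn(11)=+, sgn(1767)=+, so +1.
(a,b)_19: α=-2, u≡9; β=-1, v≡16 (mod 19); (9|19)=+1, (16|19)=+1; sign (−1)^0·+1^-1·+1^-2 = +1.
(a,b)_2: α=14, β=6; u≡3, v≡7 (mod 8); ε(u)ε(v)=1·1, αω(v)=14·0, βω(u)=6·1; sum ≡ 1  ⇒  -1.
(a,b)_11: α=1, u≡3; β=2, v≡7 (mod 11); (3|11)=+1, (7|11)=-1; sign (−1)^0·+1^2·-1^1 = -1.
(a,b)_31: α=2, u≡23; β=1, v≡17 (mod 31); (23|31)=-1, (17|31)=-1; sign (−1)^0·-1^1·-1^2 = -1.
(a,b)_3: α=6, u≡2; β=1, v≡1 (mod 3); (2|3)=-1, (1|3)=+1; sign (−1)^0·-1^1·+1^6 = -1.
Ram(11, 1767) = {2, 3, 11, 31}; no ℚ_2-point on the conic.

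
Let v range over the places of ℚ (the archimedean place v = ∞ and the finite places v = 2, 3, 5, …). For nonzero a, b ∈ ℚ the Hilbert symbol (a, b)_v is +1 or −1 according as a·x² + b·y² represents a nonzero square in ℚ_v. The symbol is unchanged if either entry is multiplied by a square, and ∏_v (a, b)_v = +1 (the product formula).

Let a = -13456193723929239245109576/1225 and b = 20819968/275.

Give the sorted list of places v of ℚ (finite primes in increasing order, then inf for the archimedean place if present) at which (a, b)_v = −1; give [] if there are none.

Mod squares: a ≡ -8866, b ≡ 55913. Check v ∈ {∞, 2, 3, 5, 7, 11, 13, 17, 23, 31}.
v=17: a=17^4·(≡2), b=17^1·(≡8) mod 17; (2|17)=+1, (8|17)=+1; (−1)^{4·1·8}·(+1)^1·(+1)^4 = +1.
v=31: a=31^1·(≡24), b=31^0·(≡1) mod 31; (24|31)=-1, (1|31)=+1; (−1)^{1·0·15}·(-1)^0·(+1)^1 = +1.
v=11: a=11^5·(≡10), b=11^-1·(≡5) mod 11; (10|11)=-1, (5|11)=+1; (−1)^{5·-1·5}·(-1)^-1·(+1)^5 = +1.
v=2: v_2(a)=3, v_2(b)=12; units ≡ 7, 1 (mod 8); ε·ε+αω+βω = 1·0+3·0+12·0 ≡ 0  ⇒  (a,b)_2 = +1.
v=∞: -8866 < 0 and 55913 > 0  ⇒  (a,b)_∞ = +1.
v=3: a=3^8·(≡2), b=3^0·(≡2) mod 3; (2|3)=-1, (2|3)=-1; (−1)^{8·0·1}·(-1)^0·(-1)^8 = +1.
v=23: a=23^4·(≡8), b=23^1·(≡18) mod 23; (8|23)=+1, (18|23)=+1; (−1)^{4·1·11}·(+1)^1·(+1)^4 = +1.
v=5: a=5^-2·(≡1), b=5^-2·(≡3) mod 5; (1|5)=+1, (3|5)=-1; (−1)^{-2·-2·2}·(+1)^-2·(-1)^-2 = +1.
v=13: a=13^3·(≡5), b=13^1·(≡7) mod 13; (5|13)=-1, (7|13)=-1; (−1)^{3·1·6}·(-1)^1·(-1)^3 = +1.
v=7: a=7^-2·(≡3), b=7^0·(≡4) mod 7; (3|7)=-1, (4|7)=+1; (−1)^{-2·0·3}·(-1)^0·(+1)^-2 = +1.
Every local symbol is +1, so the conic -8866·x² + 55913·y² = z² has ℚ_v-points for all v and hence a ℚ-point; (a, b / ℚ) ≅ M_2(ℚ).

[]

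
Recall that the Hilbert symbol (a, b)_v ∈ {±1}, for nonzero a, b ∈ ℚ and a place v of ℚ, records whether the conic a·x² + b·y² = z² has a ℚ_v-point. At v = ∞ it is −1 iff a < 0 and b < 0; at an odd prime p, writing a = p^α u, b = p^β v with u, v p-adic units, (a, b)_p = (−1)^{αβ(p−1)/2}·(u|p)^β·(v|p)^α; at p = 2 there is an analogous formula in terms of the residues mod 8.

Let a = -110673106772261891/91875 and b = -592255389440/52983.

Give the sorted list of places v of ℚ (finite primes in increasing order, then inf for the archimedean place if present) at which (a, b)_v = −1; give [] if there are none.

[2, 5, 11, inf]

Mod squares: a ≡ -33, b ≡ -6545. Check v ∈ {∞, 2, 3, 5, 7, 11, 13, 17, 29, 31}.
v=31: a=31^2·(≡3), b=31^0·(≡11) mod 31; (3|31)=-1, (11|31)=-1; (−1)^{2·0·15}·(-1)^0·(-1)^2 = +1.
v=2: v_2(a)=0, v_2(b)=8; units ≡ 7, 7 (mod 8); ε·ε+αω+βω = 1·1+0·0+8·0 ≡ 1  ⇒  (a,b)_2 = -1.
v=∞: -33 < 0 and -6545 < 0  ⇒  (a,b)_∞ = -1.
v=11: a=11^9·(≡6), b=11^5·(≡2) mod 11; (6|11)=-1, (2|11)=-1; (−1)^{9·5·5}·(-1)^5·(-1)^9 = -1.
v=7: a=7^-2·(≡4), b=7^-1·(≡3) mod 7; (4|7)=+1, (3|7)=-1; (−1)^{-2·-1·3}·(+1)^-1·(-1)^-2 = +1.
v=3: a=3^-1·(≡1), b=3^-2·(≡1) mod 3; (1|3)=+1, (1|3)=+1; (−1)^{-1·-2·1}·(+1)^-2·(+1)^-1 = +1.
v=17: a=17^2·(≡15), b=17^1·(≡3) mod 17; (15|17)=+1, (3|17)=-1; (−1)^{2·1·8}·(+1)^1·(-1)^2 = +1.
v=5: a=5^-4·(≡2), b=5^1·(≡4) mod 5; (2|5)=-1, (4|5)=+1; (−1)^{-4·1·2}·(-1)^1·(+1)^-4 = -1.
v=29: a=29^0·(≡6), b=29^-2·(≡24) mod 29; (6|29)=+1, (24|29)=+1; (−1)^{0·-2·14}·(+1)^-2·(+1)^0 = +1.
v=13: a=13^2·(≡6), b=13^2·(≡5) mod 13; (6|13)=-1, (5|13)=-1; (−1)^{2·2·6}·(-1)^2·(-1)^2 = +1.
Ram(-33, -6545) = {2, 5, 11, ∞}; no ℚ_2-point on the conic.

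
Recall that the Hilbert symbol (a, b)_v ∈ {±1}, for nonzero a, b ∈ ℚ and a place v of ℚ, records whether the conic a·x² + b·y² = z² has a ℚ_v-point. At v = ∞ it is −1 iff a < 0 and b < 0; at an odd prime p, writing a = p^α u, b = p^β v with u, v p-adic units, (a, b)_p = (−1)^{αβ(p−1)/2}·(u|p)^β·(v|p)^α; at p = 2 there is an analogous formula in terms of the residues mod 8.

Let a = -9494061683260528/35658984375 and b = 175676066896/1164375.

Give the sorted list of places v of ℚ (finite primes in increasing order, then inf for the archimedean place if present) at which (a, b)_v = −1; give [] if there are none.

(a, b) ≡ (-16169, 3023603) mod (ℚ^×)²; places V = {2, 3, 5, 7, 11, 17, 19, 23, 37, ∞}.
(a,b)_37: α=1, u≡21; β=1, v≡2 (mod 37); (21|37)=+1, (2|37)=-1; sign (−1)^0·+1^1·-1^1 = -1.
(a,b)_23: α=-1, u≡7; β=-1, v≡12 (mod 23); (7|23)=-1, (12|23)=+1; sign (−1)^1·-1^-1·+1^-1 = +1.
(a,b)_19: α=1, u≡16; β=1, v≡15 (mod 19); (16|19)=+1, (15|19)=-1; sign (−1)^1·+1^1·-1^1 = +1.
(a,b)_∞: sgn(-16169)=−, sgn(3023603)=+, so +1.
(a,b)_3: α=-4, u≡1; β=-4, v≡2 (mod 3); (1|3)=+1, (2|3)=-1; sign (−1)^0·+1^-4·-1^-4 = +1.
(a,b)_2: α=4, β=4; u≡7, v≡3 (mod 8); ε(u)ε(v)=1·1, αω(v)=4·1, βω(u)=4·0; sum ≡ 1  ⇒  -1.
(a,b)_7: α=-2, u≡1; β=0, v≡4 (mod 7); (1|7)=+1, (4|7)=+1; sign (−1)^0·+1^0·+1^-2 = +1.
(a,b)_11: α=2, u≡3; β=1, v≡9 (mod 11); (3|11)=+1, (9|11)=+1; sign (−1)^0·+1^1·+1^2 = +1.
(a,b)_5: α=-8, u≡1; β=-4, v≡2 (mod 5); (1|5)=+1, (2|5)=-1; sign (−1)^0·+1^-4·-1^-8 = +1.
(a,b)_17: α=8, u≡4; β=5, v≡11 (mod 17); (4|17)=+1, (11|17)=-1; sign (−1)^0·+1^5·-1^8 = +1.
|Ram(-16169, 3023603)| = 2, even; anisotropic at {2, 37}.

[2, 37]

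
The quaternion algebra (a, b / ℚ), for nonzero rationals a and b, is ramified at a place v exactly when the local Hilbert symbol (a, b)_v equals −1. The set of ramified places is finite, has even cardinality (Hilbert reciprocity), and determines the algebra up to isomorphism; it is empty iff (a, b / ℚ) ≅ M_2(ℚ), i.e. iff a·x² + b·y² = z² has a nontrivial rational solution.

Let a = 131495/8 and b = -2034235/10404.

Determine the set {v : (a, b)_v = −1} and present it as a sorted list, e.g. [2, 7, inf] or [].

[2, 13]

(a, b) ≡ (910, -115) mod (ℚ^×)²; places V = {2, 3, 5, 7, 13, 17, 19, 23, ∞}.
(a,b)_7: α=1, u≡4; β=2, v≡1 (mod 7); (4|7)=+1, (1|7)=+1; sign (−1)^0·+1^2·+1^1 = +1.
(a,b)_13: α=1, u≡5; β=0, v≡11 (mod 13); (5|13)=-1, (11|13)=-1; sign (−1)^0·-1^0·-1^1 = -1.
(a,b)_2: α=-3, β=-2; u≡7, v≡5 (mod 8); ε(u)ε(v)=1·0, αω(v)=-3·1, βω(u)=-2·0; sum ≡ 1  ⇒  -1.
(a,b)_19: α=0, u≡9; β=2, v≡18 (mod 19); (9|19)=+1, (18|19)=-1; sign (−1)^0·+1^2·-1^0 = +1.
(a,b)_∞: sgn(910)=+, sgn(-115)=−, so +1.
(a,b)_23: α=0, u≡12; β=1, v≡16 (mod 23); (12|23)=+1, (16|23)=+1; sign (−1)^0·+1^1·+1^0 = +1.
(a,b)_17: α=2, u≡8; β=-2, v≡1 (mod 17); (8|17)=+1, (1|17)=+1; sign (−1)^0·+1^-2·+1^2 = +1.
(a,b)_5: α=1, u≡3; β=1, v≡2 (mod 5); (3|5)=-1, (2|5)=-1; sign (−1)^0·-1^1·-1^1 = +1.
(a,b)_3: α=0, u≡1; β=-2, v≡2 (mod 3); (1|3)=+1, (2|3)=-1; sign (−1)^0·+1^-2·-1^0 = +1.
(910, -115 / ℚ) ramifies at {2, 13}: a division algebra.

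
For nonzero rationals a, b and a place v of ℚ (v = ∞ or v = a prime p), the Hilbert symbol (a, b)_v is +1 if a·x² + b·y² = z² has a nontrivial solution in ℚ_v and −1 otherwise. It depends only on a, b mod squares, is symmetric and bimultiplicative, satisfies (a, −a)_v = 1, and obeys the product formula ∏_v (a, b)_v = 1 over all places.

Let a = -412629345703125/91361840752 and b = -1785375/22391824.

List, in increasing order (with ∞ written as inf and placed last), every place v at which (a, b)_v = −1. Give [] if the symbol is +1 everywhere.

Mod squares: a ≡ -35, b ≡ -15. Check v ∈ {∞, 2, 3, 5, 7, 13, 17, 19, 23}.
v=3: a=3^4·(≡1), b=3^3·(≡1) mod 3; (1|3)=+1, (1|3)=+1; (−1)^{4·3·1}·(+1)^3·(+1)^4 = +1.
v=13: a=13^-8·(≡1), b=13^-4·(≡8) mod 13; (1|13)=+1, (8|13)=-1; (−1)^{-8·-4·6}·(+1)^-4·(-1)^-8 = +1.
v=2: v_2(a)=-4, v_2(b)=-4; units ≡ 5, 1 (mod 8); ε·ε+αω+βω = 0·0+-4·0+-4·1 ≡ 0  ⇒  (a,b)_2 = +1.
v=7: a=7^-1·(≡1), b=7^-2·(≡5) mod 7; (1|7)=+1, (5|7)=-1; (−1)^{-1·-2·3}·(+1)^-2·(-1)^-1 = -1.
v=19: a=19^2·(≡18), b=19^0·(≡17) mod 19; (18|19)=-1, (17|19)=+1; (−1)^{2·0·9}·(-1)^0·(+1)^2 = +1.
v=5: a=5^11·(≡3), b=5^3·(≡3) mod 5; (3|5)=-1, (3|5)=-1; (−1)^{11·3·2}·(-1)^3·(-1)^11 = +1.
v=23: a=23^0·(≡21), b=23^2·(≡4) mod 23; (21|23)=-1, (4|23)=+1; (−1)^{0·2·11}·(-1)^2·(+1)^0 = +1.
v=17: a=17^2·(≡4), b=17^0·(≡8) mod 17; (4|17)=+1, (8|17)=+1; (−1)^{2·0·8}·(+1)^0·(+1)^2 = +1.
v=∞: -35 < 0 and -15 < 0  ⇒  (a,b)_∞ = -1.
|Ram(-35, -15)| = 2, even; anisotropic at {7, ∞}.

[7, inf]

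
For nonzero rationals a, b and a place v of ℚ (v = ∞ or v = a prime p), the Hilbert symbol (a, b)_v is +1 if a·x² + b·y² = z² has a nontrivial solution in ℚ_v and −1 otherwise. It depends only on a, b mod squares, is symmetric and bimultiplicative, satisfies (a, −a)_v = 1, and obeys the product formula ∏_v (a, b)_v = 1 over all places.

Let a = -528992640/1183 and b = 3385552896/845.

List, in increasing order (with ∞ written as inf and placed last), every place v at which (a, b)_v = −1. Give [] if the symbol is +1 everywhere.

Mod squares: a ≡ -53130, b ≡ 3795. Check v ∈ {∞, 2, 3, 5, 7, 11, 13, 23}.
v=11: a=11^3·(≡2), b=11^3·(≡1) mod 11; (2|11)=-1, (1|11)=+1; (−1)^{3·3·5}·(-1)^3·(+1)^3 = +1.
v=3: a=3^3·(≡2), b=3^3·(≡2) mod 3; (2|3)=-1, (2|3)=-1; (−1)^{3·3·1}·(-1)^3·(-1)^3 = -1.
v=13: a=13^-2·(≡12), b=13^-2·(≡10) mod 13; (12|13)=+1, (10|13)=+1; (−1)^{-2·-2·6}·(+1)^-2·(+1)^-2 = +1.
v=7: a=7^-1·(≡6), b=7^0·(≡1) mod 7; (6|7)=-1, (1|7)=+1; (−1)^{-1·0·3}·(-1)^0·(+1)^-1 = +1.
v=5: a=5^1·(≡4), b=5^-1·(≡4) mod 5; (4|5)=+1, (4|5)=+1; (−1)^{1·-1·2}·(+1)^-1·(+1)^1 = +1.
v=2: v_2(a)=7, v_2(b)=12; units ≡ 3, 3 (mod 8); ε·ε+αω+βω = 1·1+7·1+12·1 ≡ 0  ⇒  (a,b)_2 = +1.
v=∞: -53130 < 0 and 3795 > 0  ⇒  (a,b)_∞ = +1.
v=23: a=23^1·(≡9), b=23^1·(≡4) mod 23; (9|23)=+1, (4|23)=+1; (−1)^{1·1·11}·(+1)^1·(+1)^1 = -1.
Ram(-53130, 3795) = {3, 23}; no ℚ_3-point on the conic.

[3, 23]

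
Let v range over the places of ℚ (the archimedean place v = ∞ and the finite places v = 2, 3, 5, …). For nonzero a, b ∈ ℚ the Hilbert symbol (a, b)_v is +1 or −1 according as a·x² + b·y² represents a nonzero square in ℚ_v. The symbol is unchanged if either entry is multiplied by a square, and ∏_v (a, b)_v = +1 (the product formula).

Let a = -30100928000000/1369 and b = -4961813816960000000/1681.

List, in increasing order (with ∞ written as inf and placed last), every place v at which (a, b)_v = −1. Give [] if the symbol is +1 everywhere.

Mod squares: a ≡ -23, b ≡ -10010. Check v ∈ {∞, 2, 5, 7, 11, 13, 23, 37, 41}.
v=∞: -23 < 0 and -10010 < 0  ⇒  (a,b)_∞ = -1.
v=37: a=37^-2·(≡15), b=37^0·(≡23) mod 37; (15|37)=-1, (23|37)=-1; (−1)^{-2·0·18}·(-1)^0·(-1)^-2 = +1.
v=2: v_2(a)=12, v_2(b)=13; units ≡ 1, 3 (mod 8); ε·ε+αω+βω = 0·1+12·1+13·0 ≡ 0  ⇒  (a,b)_2 = +1.
v=5: a=5^6·(≡2), b=5^7·(≡2) mod 5; (2|5)=-1, (2|5)=-1; (−1)^{6·7·2}·(-1)^7·(-1)^6 = -1.
v=23: a=23^1·(≡5), b=23^2·(≡9) mod 23; (5|23)=-1, (9|23)=+1; (−1)^{1·2·11}·(-1)^2·(+1)^1 = +1.
v=13: a=13^2·(≡10), b=13^1·(≡4) mod 13; (10|13)=+1, (4|13)=+1; (−1)^{2·1·6}·(+1)^1·(+1)^2 = +1.
v=41: a=41^0·(≡16), b=41^-2·(≡22) mod 41; (16|41)=+1, (22|41)=-1; (−1)^{0·-2·20}·(+1)^-2·(-1)^0 = +1.
v=11: a=11^2·(≡6), b=11^5·(≡3) mod 11; (6|11)=-1, (3|11)=+1; (−1)^{2·5·5}·(-1)^5·(+1)^2 = -1.
v=7: a=7^0·(≡6), b=7^1·(≡3) mod 7; (6|7)=-1, (3|7)=-1; (−1)^{0·1·3}·(-1)^1·(-1)^0 = -1.
|Ram(-23, -10010)| = 4, even; anisotropic at {5, 7, 11, ∞}.

[5, 7, 11, inf]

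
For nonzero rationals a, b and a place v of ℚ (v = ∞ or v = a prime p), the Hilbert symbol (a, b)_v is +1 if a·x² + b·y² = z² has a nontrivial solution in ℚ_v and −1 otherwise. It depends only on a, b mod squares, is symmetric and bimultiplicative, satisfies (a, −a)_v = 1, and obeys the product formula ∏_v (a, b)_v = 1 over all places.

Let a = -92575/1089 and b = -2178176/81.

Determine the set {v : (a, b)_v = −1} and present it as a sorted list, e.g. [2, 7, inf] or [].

Mod squares: a ≡ -7, b ≡ -34034. Check v ∈ {∞, 2, 3, 5, 7, 11, 13, 17, 23}.
v=∞: -7 < 0 and -34034 < 0  ⇒  (a,b)_∞ = -1.
v=3: a=3^-2·(≡2), b=3^-4·(≡1) mod 3; (2|3)=-1, (1|3)=+1; (−1)^{-2·-4·1}·(-1)^-4·(+1)^-2 = +1.
v=11: a=11^-2·(≡5), b=11^1·(≡7) mod 11; (5|11)=+1, (7|11)=-1; (−1)^{-2·1·5}·(+1)^1·(-1)^-2 = +1.
v=7: a=7^1·(≡3), b=7^1·(≡6) mod 7; (3|7)=-1, (6|7)=-1; (−1)^{1·1·3}·(-1)^1·(-1)^1 = -1.
v=13: a=13^0·(≡5), b=13^1·(≡6) mod 13; (5|13)=-1, (6|13)=-1; (−1)^{0·1·6}·(-1)^1·(-1)^0 = -1.
v=5: a=5^2·(≡3), b=5^0·(≡4) mod 5; (3|5)=-1, (4|5)=+1; (−1)^{2·0·2}·(-1)^0·(+1)^2 = +1.
v=23: a=23^2·(≡4), b=23^0·(≡9) mod 23; (4|23)=+1, (9|23)=+1; (−1)^{2·0·11}·(+1)^0·(+1)^2 = +1.
v=17: a=17^0·(≡7), b=17^1·(≡4) mod 17; (7|17)=-1, (4|17)=+1; (−1)^{0·1·8}·(-1)^1·(+1)^0 = -1.
v=2: v_2(a)=0, v_2(b)=7; units ≡ 1, 7 (mod 8); ε·ε+αω+βω = 0·1+0·0+7·0 ≡ 0  ⇒  (a,b)_2 = +1.
(-7, -34034 / ℚ) ramifies at {7, 13, 17, ∞}: a division algebra.

[7, 13, 17, inf]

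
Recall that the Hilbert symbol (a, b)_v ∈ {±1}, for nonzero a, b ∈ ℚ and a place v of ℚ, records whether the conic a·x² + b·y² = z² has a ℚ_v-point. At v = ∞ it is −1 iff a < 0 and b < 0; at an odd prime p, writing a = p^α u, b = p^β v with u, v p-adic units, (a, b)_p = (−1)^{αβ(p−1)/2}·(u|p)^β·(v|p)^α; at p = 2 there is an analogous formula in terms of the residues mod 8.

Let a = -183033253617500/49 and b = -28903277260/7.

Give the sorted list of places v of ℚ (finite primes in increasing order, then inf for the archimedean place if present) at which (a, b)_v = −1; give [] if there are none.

[5, inf]

Mod squares: a ≡ -143, b ≡ -5005. Check v ∈ {∞, 2, 5, 7, 11, 13, 17}.
v=2: v_2(a)=2, v_2(b)=2; units ≡ 1, 3 (mod 8); ε·ε+αω+βω = 0·1+2·1+2·0 ≡ 0  ⇒  (a,b)_2 = +1.
v=11: a=11^7·(≡3), b=11^3·(≡2) mod 11; (3|11)=+1, (2|11)=-1; (−1)^{7·3·5}·(+1)^3·(-1)^7 = +1.
v=∞: -143 < 0 and -5005 < 0  ⇒  (a,b)_∞ = -1.
v=13: a=13^1·(≡8), b=13^1·(≡7) mod 13; (8|13)=-1, (7|13)=-1; (−1)^{1·1·6}·(-1)^1·(-1)^1 = +1.
v=5: a=5^4·(≡3), b=5^1·(≡4) mod 5; (3|5)=-1, (4|5)=+1; (−1)^{4·1·2}·(-1)^1·(+1)^4 = -1.
v=17: a=17^2·(≡11), b=17^4·(≡11) mod 17; (11|17)=-1, (11|17)=-1; (−1)^{2·4·8}·(-1)^4·(-1)^2 = +1.
v=7: a=7^-2·(≡1), b=7^-1·(≡3) mod 7; (1|7)=+1, (3|7)=-1; (−1)^{-2·-1·3}·(+1)^-1·(-1)^-2 = +1.
(-143, -5005 / ℚ) ramifies at {5, ∞}: a division algebra.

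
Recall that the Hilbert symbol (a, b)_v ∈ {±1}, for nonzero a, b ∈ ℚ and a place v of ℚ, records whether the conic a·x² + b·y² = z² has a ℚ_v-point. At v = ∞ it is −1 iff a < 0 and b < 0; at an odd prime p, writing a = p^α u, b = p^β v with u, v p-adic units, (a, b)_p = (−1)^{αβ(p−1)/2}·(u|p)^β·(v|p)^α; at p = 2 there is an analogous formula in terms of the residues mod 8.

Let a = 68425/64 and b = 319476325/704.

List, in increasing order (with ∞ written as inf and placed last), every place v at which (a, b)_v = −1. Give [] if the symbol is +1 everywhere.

Mod squares: a ≡ 2737, b ≡ 5423. Check v ∈ {∞, 2, 5, 7, 11, 17, 23, 29}.
v=29: a=29^0·(≡12), b=29^1·(≡28) mod 29; (12|29)=-1, (28|29)=+1; (−1)^{0·1·14}·(-1)^1·(+1)^0 = -1.
v=17: a=17^1·(≡1), b=17^1·(≡1) mod 17; (1|17)=+1, (1|17)=+1; (−1)^{1·1·8}·(+1)^1·(+1)^1 = +1.
v=23: a=23^1·(≡3), b=23^2·(≡1) mod 23; (3|23)=+1, (1|23)=+1; (−1)^{1·2·11}·(+1)^2·(+1)^1 = +1.
v=5: a=5^2·(≡3), b=5^2·(≡2) mod 5; (3|5)=-1, (2|5)=-1; (−1)^{2·2·2}·(-1)^2·(-1)^2 = +1.
v=11: a=11^0·(≡3), b=11^-1·(≡4) mod 11; (3|11)=+1, (4|11)=+1; (−1)^{0·-1·5}·(+1)^-1·(+1)^0 = +1.
v=2: v_2(a)=-6, v_2(b)=-6; units ≡ 1, 7 (mod 8); ε·ε+αω+βω = 0·1+-6·0+-6·0 ≡ 0  ⇒  (a,b)_2 = +1.
v=∞: 2737 > 0 and 5423 > 0  ⇒  (a,b)_∞ = +1.
v=7: a=7^1·(≡3), b=7^2·(≡5) mod 7; (3|7)=-1, (5|7)=-1; (−1)^{1·2·3}·(-1)^2·(-1)^1 = -1.
Ram(2737, 5423) = {7, 29}; no ℚ_7-point on the conic.

[7, 29]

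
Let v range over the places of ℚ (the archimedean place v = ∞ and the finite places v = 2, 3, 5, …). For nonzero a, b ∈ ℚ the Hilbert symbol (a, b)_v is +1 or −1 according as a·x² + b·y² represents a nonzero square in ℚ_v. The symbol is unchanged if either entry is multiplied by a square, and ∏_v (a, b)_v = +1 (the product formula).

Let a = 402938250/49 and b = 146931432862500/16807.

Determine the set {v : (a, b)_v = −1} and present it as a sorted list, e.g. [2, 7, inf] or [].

(a, b) ≡ (330, 7735) mod (ℚ^×)²; places V = {2, 3, 5, 7, 11, 13, 17, ∞}.
(a,b)_11: α=1, u≡7; β=2, v≡8 (mod 11); (7|11)=-1, (8|11)=-1; sign (−1)^0·-1^2·-1^1 = -1.
(a,b)_2: α=1, β=2; u≡5, v≡7 (mod 8); ε(u)ε(v)=0·1, αω(v)=1·0, βω(u)=2·1; sum ≡ 0  ⇒  +1.
(a,b)_7: α=-2, u≡1; β=-5, v≡6 (mod 7); (1|7)=+1, (6|7)=-1; sign (−1)^0·+1^-5·-1^-2 = +1.
(a,b)_∞: sgn(330)=+, sgn(7735)=+, so +1.
(a,b)_17: α=2, u≡11; β=3, v≡8 (mod 17); (11|17)=-1, (8|17)=+1; sign (−1)^0·-1^3·+1^2 = -1.
(a,b)_3: α=1, u≡2; β=2, v≡1 (mod 3); (2|3)=-1, (1|3)=+1; sign (−1)^0·-1^2·+1^1 = +1.
(a,b)_13: α=2, u≡5; β=3, v≡9 (mod 13); (5|13)=-1, (9|13)=+1; sign (−1)^0·-1^3·+1^2 = -1.
(a,b)_5: α=3, u≡4; β=5, v≡3 (mod 5); (4|5)=+1, (3|5)=-1; sign (−1)^0·+1^5·-1^3 = -1.
(330, 7735 / ℚ) ramifies at {5, 11, 13, 17}: a division algebra.

[5, 11, 13, 17]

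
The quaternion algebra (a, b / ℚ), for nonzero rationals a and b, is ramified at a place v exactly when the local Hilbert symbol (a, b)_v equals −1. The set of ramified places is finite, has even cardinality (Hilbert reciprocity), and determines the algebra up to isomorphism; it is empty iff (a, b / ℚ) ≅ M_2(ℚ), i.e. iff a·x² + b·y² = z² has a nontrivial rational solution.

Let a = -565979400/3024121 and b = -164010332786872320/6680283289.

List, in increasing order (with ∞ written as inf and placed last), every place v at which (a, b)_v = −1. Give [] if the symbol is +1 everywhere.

Mod squares: a ≡ -1426, b ≡ -5. Check v ∈ {∞, 2, 3, 5, 7, 23, 31, 37, 47}.
v=47: a=47^-2·(≡40), b=47^-4·(≡1) mod 47; (40|47)=-1, (1|47)=+1; (−1)^{-2·-4·23}·(-1)^-4·(+1)^-2 = +1.
v=7: a=7^2·(≡1), b=7^4·(≡4) mod 7; (1|7)=+1, (4|7)=+1; (−1)^{2·4·3}·(+1)^4·(+1)^2 = +1.
v=37: a=37^-2·(≡22), b=37^-2·(≡18) mod 37; (22|37)=-1, (18|37)=-1; (−1)^{-2·-2·18}·(-1)^-2·(-1)^-2 = +1.
v=3: a=3^4·(≡2), b=3^8·(≡1) mod 3; (2|3)=-1, (1|3)=+1; (−1)^{4·8·1}·(-1)^8·(+1)^4 = +1.
v=23: a=23^1·(≡7), b=23^2·(≡18) mod 23; (7|23)=-1, (18|23)=+1; (−1)^{1·2·11}·(-1)^2·(+1)^1 = +1.
v=2: v_2(a)=3, v_2(b)=12; units ≡ 7, 3 (mod 8); ε·ε+αω+βω = 1·1+3·1+12·0 ≡ 0  ⇒  (a,b)_2 = +1.
v=5: a=5^2·(≡4), b=5^1·(≡4) mod 5; (4|5)=+1, (4|5)=+1; (−1)^{2·1·2}·(+1)^1·(+1)^2 = +1.
v=∞: -1426 < 0 and -5 < 0  ⇒  (a,b)_∞ = -1.
v=31: a=31^1·(≡9), b=31^2·(≡27) mod 31; (9|31)=+1, (27|31)=-1; (−1)^{1·2·15}·(+1)^2·(-1)^1 = -1.
|Ram(-1426, -5)| = 2, even; anisotropic at {31, ∞}.

[31, inf]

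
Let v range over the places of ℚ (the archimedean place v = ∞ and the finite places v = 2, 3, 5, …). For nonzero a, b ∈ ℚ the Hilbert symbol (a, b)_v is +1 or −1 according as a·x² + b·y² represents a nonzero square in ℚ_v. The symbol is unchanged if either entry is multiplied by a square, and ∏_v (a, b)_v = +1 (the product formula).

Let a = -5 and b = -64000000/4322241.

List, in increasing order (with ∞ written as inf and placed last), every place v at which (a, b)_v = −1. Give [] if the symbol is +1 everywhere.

(a, b) ≡ (-5, -1) mod (ℚ^×)²; places V = {2, 3, 5, 7, 11, ∞}.
(a,b)_3: α=0, u≡1; β=-6, v≡2 (mod 3); (1|3)=+1, (2|3)=-1; sign (−1)^0·+1^-6·-1^0 = +1.
(a,b)_11: α=0, u≡6; β=-2, v≡6 (mod 11); (6|11)=-1, (6|11)=-1; sign (−1)^0·-1^-2·-1^0 = +1.
(a,b)_7: α=0, u≡2; β=-2, v≡3 (mod 7); (2|7)=+1, (3|7)=-1; sign (−1)^0·+1^-2·-1^0 = +1.
(a,b)_5: α=1, u≡4; β=6, v≡4 (mod 5); (4|5)=+1, (4|5)=+1; sign (−1)^0·+1^6·+1^1 = +1.
(a,b)_2: α=0, β=12; u≡3, v≡7 (mod 8); ε(u)ε(v)=1·1, αω(v)=0·0, βω(u)=12·1; sum ≡ 1  ⇒  -1.
(a,b)_∞: sgn(-5)=−, sgn(-1)=−, so -1.
Ram(-5, -1) = {2, ∞}; no ℚ_2-point on the conic.

[2, inf]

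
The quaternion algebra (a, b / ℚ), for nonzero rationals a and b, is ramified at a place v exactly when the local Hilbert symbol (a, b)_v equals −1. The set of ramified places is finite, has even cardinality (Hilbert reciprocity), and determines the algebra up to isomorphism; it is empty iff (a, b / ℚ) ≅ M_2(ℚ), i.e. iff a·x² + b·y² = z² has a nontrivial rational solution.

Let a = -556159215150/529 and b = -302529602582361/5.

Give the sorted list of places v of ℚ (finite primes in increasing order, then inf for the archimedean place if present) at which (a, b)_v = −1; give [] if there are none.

(a, b) ≡ (-7854, -2805) mod (ℚ^×)²; places V = {2, 3, 5, 7, 11, 17, 23, ∞}.
(a,b)_7: α=1, u≡3; β=2, v≡2 (mod 7); (3|7)=-1, (2|7)=+1; sign (−1)^0·-1^2·+1^1 = +1.
(a,b)_∞: sgn(-7854)=−, sgn(-2805)=−, so -1.
(a,b)_11: α=3, u≡3; β=5, v≡5 (mod 11); (3|11)=+1, (5|11)=+1; sign (−1)^1·+1^5·+1^3 = -1.
(a,b)_17: α=3, u≡11; β=5, v≡6 (mod 17); (11|17)=-1, (6|17)=-1; sign (−1)^0·-1^5·-1^3 = +1.
(a,b)_5: α=2, u≡1; β=-1, v≡4 (mod 5); (1|5)=+1, (4|5)=+1; sign (−1)^0·+1^-1·+1^2 = +1.
(a,b)_2: α=1, β=0; u≡1, v≡3 (mod 8); ε(u)ε(v)=0·1, αω(v)=1·1, βω(u)=0·0; sum ≡ 1  ⇒  -1.
(a,b)_3: α=5, u≡1; β=3, v≡1 (mod 3); (1|3)=+1, (1|3)=+1; sign (−1)^1·+1^3·+1^5 = -1.
(a,b)_23: α=-2, u≡16; β=0, v≡1 (mod 23); (16|23)=+1, (1|23)=+1; sign (−1)^0·+1^0·+1^-2 = +1.
Ram(-7854, -2805) = {2, 3, 11, ∞}; no ℚ_2-point on the conic.

[2, 3, 11, inf]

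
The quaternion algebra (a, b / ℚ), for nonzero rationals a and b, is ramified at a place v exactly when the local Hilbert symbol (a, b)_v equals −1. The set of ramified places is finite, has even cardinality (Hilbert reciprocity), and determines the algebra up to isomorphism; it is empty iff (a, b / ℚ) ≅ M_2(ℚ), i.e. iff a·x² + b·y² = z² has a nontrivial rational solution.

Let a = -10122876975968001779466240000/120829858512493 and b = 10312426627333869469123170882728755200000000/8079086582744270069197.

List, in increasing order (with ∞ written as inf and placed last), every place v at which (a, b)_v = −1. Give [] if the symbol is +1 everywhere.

Mod squares: a ≡ -37, b ≡ 64361759. Check v ∈ {∞, 2, 3, 5, 7, 11, 13, 17, 19, 29, 37, 41}.
v=19: a=19^6·(≡6), b=19^7·(≡12) mod 19; (6|19)=+1, (12|19)=-1; (−1)^{6·7·9}·(+1)^7·(-1)^6 = +1.
v=5: a=5^4·(≡2), b=5^8·(≡1) mod 5; (2|5)=-1, (1|5)=+1; (−1)^{4·8·2}·(-1)^8·(+1)^4 = +1.
v=11: a=11^6·(≡7), b=11^11·(≡1) mod 11; (7|11)=-1, (1|11)=+1; (−1)^{6·11·5}·(-1)^11·(+1)^6 = -1.
v=3: a=3^2·(≡2), b=3^2·(≡2) mod 3; (2|3)=-1, (2|3)=-1; (−1)^{2·2·1}·(-1)^2·(-1)^2 = +1.
v=29: a=29^0·(≡18), b=29^1·(≡23) mod 29; (18|29)=-1, (23|29)=+1; (−1)^{0·1·14}·(-1)^1·(+1)^0 = -1.
v=∞: -37 < 0 and 64361759 > 0  ⇒  (a,b)_∞ = +1.
v=37: a=37^-3·(≡3), b=37^-5·(≡21) mod 37; (3|37)=+1, (21|37)=+1; (−1)^{-3·-5·18}·(+1)^-5·(+1)^-3 = +1.
v=13: a=13^-4·(≡8), b=13^-6·(≡6) mod 13; (8|13)=-1, (6|13)=-1; (−1)^{-4·-6·6}·(-1)^-6·(-1)^-4 = +1.
v=17: a=17^-4·(≡3), b=17^-6·(≡7) mod 17; (3|17)=-1, (7|17)=-1; (−1)^{-4·-6·8}·(-1)^-6·(-1)^-4 = +1.
v=7: a=7^2·(≡6), b=7^3·(≡1) mod 7; (6|7)=-1, (1|7)=+1; (−1)^{2·3·3}·(-1)^3·(+1)^2 = -1.
v=41: a=41^2·(≡25), b=41^3·(≡2) mod 41; (25|41)=+1, (2|41)=+1; (−1)^{2·3·20}·(+1)^3·(+1)^2 = +1.
v=2: v_2(a)=18, v_2(b)=24; units ≡ 3, 7 (mod 8); ε·ε+αω+βω = 1·1+18·0+24·1 ≡ 1  ⇒  (a,b)_2 = -1.
|Ram(-37, 64361759)| = 4, even; anisotropic at {2, 7, 11, 29}.

[2, 7, 11, 29]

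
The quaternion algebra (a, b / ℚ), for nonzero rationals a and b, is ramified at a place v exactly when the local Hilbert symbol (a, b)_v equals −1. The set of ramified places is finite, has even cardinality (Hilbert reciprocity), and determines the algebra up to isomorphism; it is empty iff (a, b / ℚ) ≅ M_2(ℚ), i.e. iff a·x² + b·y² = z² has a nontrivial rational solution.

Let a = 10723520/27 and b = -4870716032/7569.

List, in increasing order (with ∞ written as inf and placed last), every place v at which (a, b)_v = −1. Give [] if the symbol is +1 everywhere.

[5, 13, 23, 31]

Mod squares: a ≡ 502665, b ≡ -1553162. Check v ∈ {∞, 2, 3, 5, 7, 13, 23, 29, 31, 41, 47}.
v=47: a=47^1·(≡13), b=47^1·(≡9) mod 47; (13|47)=-1, (9|47)=+1; (−1)^{1·1·23}·(-1)^1·(+1)^1 = +1.
v=7: a=7^0·(≡4), b=7^2·(≡6) mod 7; (4|7)=+1, (6|7)=-1; (−1)^{0·2·3}·(+1)^2·(-1)^0 = +1.
v=41: a=41^0·(≡8), b=41^1·(≡18) mod 41; (8|41)=+1, (18|41)=+1; (−1)^{0·1·20}·(+1)^1·(+1)^0 = +1.
v=23: a=23^1·(≡19), b=23^0·(≡20) mod 23; (19|23)=-1, (20|23)=-1; (−1)^{1·0·11}·(-1)^0·(-1)^1 = -1.
v=∞: 502665 > 0 and -1553162 < 0  ⇒  (a,b)_∞ = +1.
v=3: a=3^-3·(≡2), b=3^-2·(≡1) mod 3; (2|3)=-1, (1|3)=+1; (−1)^{-3·-2·1}·(-1)^-2·(+1)^-3 = +1.
v=31: a=31^1·(≡10), b=31^1·(≡25) mod 31; (10|31)=+1, (25|31)=+1; (−1)^{1·1·15}·(+1)^1·(+1)^1 = -1.
v=2: v_2(a)=6, v_2(b)=7; units ≡ 1, 3 (mod 8); ε·ε+αω+βω = 0·1+6·1+7·0 ≡ 0  ⇒  (a,b)_2 = +1.
v=29: a=29^0·(≡21), b=29^-2·(≡25) mod 29; (21|29)=-1, (25|29)=+1; (−1)^{0·-2·14}·(-1)^-2·(+1)^0 = +1.
v=13: a=13^0·(≡2), b=13^1·(≡9) mod 13; (2|13)=-1, (9|13)=+1; (−1)^{0·1·6}·(-1)^1·(+1)^0 = -1.
v=5: a=5^1·(≡2), b=5^0·(≡2) mod 5; (2|5)=-1, (2|5)=-1; (−1)^{1·0·2}·(-1)^0·(-1)^1 = -1.
Ram(502665, -1553162) = {5, 13, 23, 31}; no ℚ_5-point on the conic.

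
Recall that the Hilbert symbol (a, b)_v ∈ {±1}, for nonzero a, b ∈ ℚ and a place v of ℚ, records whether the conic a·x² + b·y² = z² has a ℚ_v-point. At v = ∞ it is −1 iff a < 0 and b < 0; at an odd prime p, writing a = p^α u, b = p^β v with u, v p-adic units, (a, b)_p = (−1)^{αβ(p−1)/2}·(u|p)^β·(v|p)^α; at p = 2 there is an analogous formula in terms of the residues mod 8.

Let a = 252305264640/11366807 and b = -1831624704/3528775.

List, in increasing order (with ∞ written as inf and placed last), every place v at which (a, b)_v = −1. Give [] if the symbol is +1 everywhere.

[11, 23]

Mod squares: a ≡ 3795, b ≡ -2346. Check v ∈ {∞, 2, 3, 5, 7, 11, 13, 17, 19, 23, 37, 47}.
v=23: a=23^-1·(≡8), b=23^-1·(≡2) mod 23; (8|23)=+1, (2|23)=+1; (−1)^{-1·-1·11}·(+1)^-1·(+1)^-1 = -1.
v=17: a=17^0·(≡16), b=17^-1·(≡8) mod 17; (16|17)=+1, (8|17)=+1; (−1)^{0·-1·8}·(+1)^-1·(+1)^0 = +1.
v=47: a=47^2·(≡45), b=47^0·(≡27) mod 47; (45|47)=-1, (27|47)=+1; (−1)^{2·0·23}·(-1)^0·(+1)^2 = +1.
v=3: a=3^1·(≡2), b=3^3·(≡1) mod 3; (2|3)=-1, (1|3)=+1; (−1)^{1·3·1}·(-1)^3·(+1)^1 = +1.
v=11: a=11^1·(≡4), b=11^0·(≡10) mod 11; (4|11)=+1, (10|11)=-1; (−1)^{1·0·5}·(+1)^0·(-1)^1 = -1.
v=19: a=19^-2·(≡13), b=19^-2·(≡8) mod 19; (13|19)=-1, (8|19)=-1; (−1)^{-2·-2·9}·(-1)^-2·(-1)^-2 = +1.
v=∞: 3795 > 0 and -2346 < 0  ⇒  (a,b)_∞ = +1.
v=37: a=37^-2·(≡16), b=37^0·(≡29) mod 37; (16|37)=+1, (29|37)=-1; (−1)^{-2·0·18}·(+1)^0·(-1)^-2 = +1.
v=13: a=13^2·(≡3), b=13^2·(≡2) mod 13; (3|13)=+1, (2|13)=-1; (−1)^{2·2·6}·(+1)^2·(-1)^2 = +1.
v=5: a=5^1·(≡4), b=5^-2·(≡1) mod 5; (4|5)=+1, (1|5)=+1; (−1)^{1·-2·2}·(+1)^-2·(+1)^1 = +1.
v=2: v_2(a)=12, v_2(b)=13; units ≡ 3, 3 (mod 8); ε·ε+αω+βω = 1·1+12·1+13·1 ≡ 0  ⇒  (a,b)_2 = +1.
v=7: a=7^0·(≡4), b=7^2·(≡6) mod 7; (4|7)=+1, (6|7)=-1; (−1)^{0·2·3}·(+1)^2·(-1)^0 = +1.
Ram(3795, -2346) = {11, 23}; no ℚ_11-point on the conic.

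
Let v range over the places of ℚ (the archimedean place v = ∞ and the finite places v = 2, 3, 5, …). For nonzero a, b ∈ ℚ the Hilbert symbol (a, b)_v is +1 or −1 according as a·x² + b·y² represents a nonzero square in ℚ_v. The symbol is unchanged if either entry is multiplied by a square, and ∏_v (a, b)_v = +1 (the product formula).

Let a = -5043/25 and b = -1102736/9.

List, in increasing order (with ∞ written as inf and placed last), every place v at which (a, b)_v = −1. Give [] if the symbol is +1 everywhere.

Mod squares: a ≡ -3, b ≡ -41. Check v ∈ {∞, 2, 3, 5, 41}.
v=41: a=41^2·(≡13), b=41^3·(≡21) mod 41; (13|41)=-1, (21|41)=+1; (−1)^{2·3·20}·(-1)^3·(+1)^2 = -1.
v=∞: -3 < 0 and -41 < 0  ⇒  (a,b)_∞ = -1.
v=3: a=3^1·(≡2), b=3^-2·(≡1) mod 3; (2|3)=-1, (1|3)=+1; (−1)^{1·-2·1}·(-1)^-2·(+1)^1 = +1.
v=2: v_2(a)=0, v_2(b)=4; units ≡ 5, 7 (mod 8); ε·ε+αω+βω = 0·1+0·0+4·1 ≡ 0  ⇒  (a,b)_2 = +1.
v=5: a=5^-2·(≡2), b=5^0·(≡1) mod 5; (2|5)=-1, (1|5)=+1; (−1)^{-2·0·2}·(-1)^0·(+1)^-2 = +1.
(-3, -41 / ℚ) ramifies at {41, ∞}: a division algebra.

[41, inf]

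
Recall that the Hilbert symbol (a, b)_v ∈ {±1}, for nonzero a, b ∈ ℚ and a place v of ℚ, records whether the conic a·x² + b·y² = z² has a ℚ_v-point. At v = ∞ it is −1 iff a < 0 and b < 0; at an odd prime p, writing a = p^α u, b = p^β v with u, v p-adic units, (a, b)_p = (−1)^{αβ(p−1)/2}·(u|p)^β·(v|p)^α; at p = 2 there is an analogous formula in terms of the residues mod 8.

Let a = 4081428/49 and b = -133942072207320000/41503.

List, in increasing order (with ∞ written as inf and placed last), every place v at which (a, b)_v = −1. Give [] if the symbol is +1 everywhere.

Mod squares: a ≡ 12597, b ≡ -658329. Check v ∈ {∞, 2, 3, 5, 7, 11, 13, 17, 19, 23, 29, 47}.
v=∞: 12597 > 0 and -658329 < 0  ⇒  (a,b)_∞ = +1.
v=11: a=11^0·(≡2), b=11^-2·(≡7) mod 11; (2|11)=-1, (7|11)=-1; (−1)^{0·-2·5}·(-1)^-2·(-1)^0 = +1.
v=13: a=13^1·(≡11), b=13^2·(≡4) mod 13; (11|13)=-1, (4|13)=+1; (−1)^{1·2·6}·(-1)^2·(+1)^1 = +1.
v=19: a=19^1·(≡5), b=19^0·(≡13) mod 19; (5|19)=+1, (13|19)=-1; (−1)^{1·0·9}·(+1)^0·(-1)^1 = -1.
v=47: a=47^0·(≡21), b=47^1·(≡26) mod 47; (21|47)=+1, (26|47)=-1; (−1)^{0·1·23}·(+1)^1·(-1)^0 = +1.
v=5: a=5^0·(≡2), b=5^4·(≡1) mod 5; (2|5)=-1, (1|5)=+1; (−1)^{0·4·2}·(-1)^4·(+1)^0 = +1.
v=2: v_2(a)=2, v_2(b)=6; units ≡ 5, 7 (mod 8); ε·ε+αω+βω = 0·1+2·0+6·1 ≡ 0  ⇒  (a,b)_2 = +1.
v=23: a=23^0·(≡3), b=23^1·(≡13) mod 23; (3|23)=+1, (13|23)=+1; (−1)^{0·1·11}·(+1)^1·(+1)^0 = +1.
v=17: a=17^1·(≡12), b=17^2·(≡1) mod 17; (12|17)=-1, (1|17)=+1; (−1)^{1·2·8}·(-1)^2·(+1)^1 = +1.
v=29: a=29^0·(≡10), b=29^1·(≡22) mod 29; (10|29)=-1, (22|29)=+1; (−1)^{0·1·14}·(-1)^1·(+1)^0 = -1.
v=3: a=3^5·(≡2), b=3^7·(≡1) mod 3; (2|3)=-1, (1|3)=+1; (−1)^{5·7·1}·(-1)^7·(+1)^5 = +1.
v=7: a=7^-2·(≡1), b=7^-3·(≡3) mod 7; (1|7)=+1, (3|7)=-1; (−1)^{-2·-3·3}·(+1)^-3·(-1)^-2 = +1.
(12597, -658329 / ℚ) ramifies at {19, 29}: a division algebra.

[19, 29]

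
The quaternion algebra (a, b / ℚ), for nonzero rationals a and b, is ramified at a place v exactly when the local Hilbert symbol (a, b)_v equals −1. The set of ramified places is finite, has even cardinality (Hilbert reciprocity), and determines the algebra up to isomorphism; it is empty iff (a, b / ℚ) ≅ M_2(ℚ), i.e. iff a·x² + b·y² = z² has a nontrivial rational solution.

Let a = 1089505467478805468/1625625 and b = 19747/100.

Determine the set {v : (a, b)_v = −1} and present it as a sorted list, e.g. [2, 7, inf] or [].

(a, b) ≡ (1247, 403) mod (ℚ^×)²; places V = {2, 3, 5, 7, 13, 17, 29, 31, 43, ∞}.
(a,b)_17: α=-2, u≡11; β=0, v≡12 (mod 17); (11|17)=-1, (12|17)=-1; sign (−1)^0·-1^0·-1^-2 = +1.
(a,b)_13: α=6, u≡12; β=1, v≡7 (mod 13); (12|13)=+1, (7|13)=-1; sign (−1)^0·+1^1·-1^6 = +1.
(a,b)_7: α=2, u≡2; β=2, v≡2 (mod 7); (2|7)=+1, (2|7)=+1; sign (−1)^0·+1^2·+1^2 = +1.
(a,b)_43: α=1, u≡42; β=0, v≡13 (mod 43); (42|43)=-1, (13|43)=+1; sign (−1)^0·-1^0·+1^1 = +1.
(a,b)_31: α=4, u≡8; β=1, v≡29 (mod 31); (8|31)=+1, (29|31)=-1; sign (−1)^0·+1^1·-1^4 = +1.
(a,b)_∞: sgn(1247)=+, sgn(403)=+, so +1.
(a,b)_2: α=2, β=-2; u≡7, v≡3 (mod 8); ε(u)ε(v)=1·1, αω(v)=2·1, βω(u)=-2·0; sum ≡ 1  ⇒  -1.
(a,b)_29: α=1, u≡18; β=0, v≡11 (mod 29); (18|29)=-1, (11|29)=-1; sign (−1)^0·-1^0·-1^1 = -1.
(a,b)_3: α=-2, u≡2; β=0, v≡1 (mod 3); (2|3)=-1, (1|3)=+1; sign (−1)^0·-1^0·+1^-2 = +1.
(a,b)_5: α=-4, u≡3; β=-2, v≡3 (mod 5); (3|5)=-1, (3|5)=-1; sign (−1)^0·-1^-2·-1^-4 = +1.
|Ram(1247, 403)| = 2, even; anisotropic at {2, 29}.

[2, 29]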